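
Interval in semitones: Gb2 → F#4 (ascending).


Let's work it out.
Absolute semitone position = octave×12 + chromatic position
Gb2: 2×12 + 6 = 30
F#4: 4×12 + 6 = 54
Difference = 54 - 30 = 24
= 24 semitones


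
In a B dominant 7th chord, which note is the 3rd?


Reasoning:
Dominant 7th chord = root + major 3rd + perfect 5th + minor 7th
Seventh chords stack in thirds, so the letter names are B-D-F-A
Root: B
Major 3rd above B: D#
Perfect 5th above B: F#
Minor 7th above B: A
The 3rd = D#


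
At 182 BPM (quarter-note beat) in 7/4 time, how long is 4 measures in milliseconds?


Quarter-note beat duration = 60000 / 182 ms
Beats per measure (7/4) = 7
One measure = 7 × 60000 / 182 = 420000 / 182 ms
4 measures = 4 × 420000 / 182 = 1680000 / 182
= 9230.8 ms


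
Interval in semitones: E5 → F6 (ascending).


Absolute semitone position = octave×12 + chromatic position
E5: 5×12 + 4 = 64
F6: 6×12 + 5 = 77
Difference = 77 - 64 = 13
= 13 semitones


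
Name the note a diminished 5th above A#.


Solution.
A 5th spans 5 letter names, so from A we land on E
A diminished 5th = 6 semitones above A#
Spell E at that pitch: E
= E


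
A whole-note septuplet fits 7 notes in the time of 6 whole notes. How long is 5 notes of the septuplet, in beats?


Working:
Septuplet: 7 notes occupy the space of 6 whole notes
Space = 6 × 4 = 24 beats
Each septuplet note = 24 / 7 = 24/7 beats
5 notes = 5 × 24/7 = 120/7
= 120/7 beats


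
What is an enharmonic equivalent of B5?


Working:
Enharmonic notes sound the same pitch but are spelled with different letter names
B and A## name the same pitch class
= A##5


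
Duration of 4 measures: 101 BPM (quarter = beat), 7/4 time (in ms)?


Quarter-note beat duration = 60000 / 101 ms
Beats per measure (7/4) = 7
One measure = 7 × 60000 / 101 = 420000 / 101 ms
4 measures = 4 × 420000 / 101 = 1680000 / 101
= 16633.7 ms


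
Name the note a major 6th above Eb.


Working:
A 6th spans 6 letter names, so from E we land on C
A major 6th = 9 semitones above Eb
Spell C at that pitch: C
= C


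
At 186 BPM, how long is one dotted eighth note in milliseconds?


Reasoning:
One quarter-note beat = 60000 / BPM = 60000 / 186 ms
Dotted eighth note = 3/4 × quarter note
Duration = 3/4 × 60000 / 186 = 45000 / 186
= 241.9 ms


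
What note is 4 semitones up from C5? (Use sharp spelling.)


Step by step:
C5: chromatic position 0 in octave 5 → absolute = 5×12 + 0 = 60
Transpose up 4: 60 + 4 = 64
64 = 5×12 + 4 → E in octave 5
Result = E5


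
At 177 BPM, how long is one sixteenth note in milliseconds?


Step by step:
One quarter-note beat = 60000 / BPM = 60000 / 177 ms
Sixteenth note = 1/4 × quarter note
Duration = 1/4 × 60000 / 177 = 15000 / 177
= 84.7 ms


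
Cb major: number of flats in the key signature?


Flat major keys: C(0), F(1), Bb(2), Eb(3), Ab(4), Db(5), Gb(6), Cb(7)
Cb major has 7 flats
Order of flats: Bb Eb Ab Db Gb Cb Fb → first 7: Bb, Eb, Ab, Db, Gb, Cb, Fb
= 7 flats


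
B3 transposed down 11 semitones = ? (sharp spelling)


Working:
B3: chromatic position 11 in octave 3 → absolute = 3×12 + 11 = 47
Transpose down 11: 47 - 11 = 36
36 = 3×12 + 0 → C in octave 3
Result = C3


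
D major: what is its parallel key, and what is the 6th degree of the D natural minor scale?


Reasoning:
Parallel keys share the same tonic but differ in mode
D major → parallel is D minor
D natural minor scale: D E F G A Bb C
= D minor; 6th degree = Bb


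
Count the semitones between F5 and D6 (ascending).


Absolute semitone position = octave×12 + chromatic position
F5: 5×12 + 5 = 65
D6: 6×12 + 2 = 74
Difference = 74 - 65 = 9
= 9 semitones


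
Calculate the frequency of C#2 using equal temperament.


f = 440 × 2^(n/12) where n = semitones from A4
C#2: -32 semitones from A4
f = 440 × 2^(-32/12)
f = 69.30 Hz


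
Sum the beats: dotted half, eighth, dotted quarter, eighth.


Working:
Beat values:
  dotted half = 3 beats
  eighth = 0.5 beats
  dotted quarter = 1.5 beats
  eighth = 0.5 beats
Sum = 3 + 0.5 + 1.5 + 0.5
= 5.5 beats


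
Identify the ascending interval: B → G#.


Reasoning:
Letter names: B → G spans 6 letter names → a 6th
Semitones: B → G# = 9 half-steps
A 6th of 9 semitones is a major 6th
= major 6th


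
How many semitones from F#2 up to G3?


Solution.
Absolute semitone position = octave×12 + chromatic position
F#2: 2×12 + 6 = 30
G3: 3×12 + 7 = 43
Difference = 43 - 30 = 13
= 13 semitones


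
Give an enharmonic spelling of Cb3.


Working:
Enharmonic notes sound the same pitch but are spelled with different letter names
Cb and B name the same pitch class
Octave numbers change at C, so Cb3 = B2
= B2


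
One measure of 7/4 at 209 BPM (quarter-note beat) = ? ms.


Reasoning:
Quarter-note beat duration = 60000 / 209 ms
Beats per measure (7/4) = 7
One measure = 7 × 60000 / 209 = 420000 / 209 ms
= 2009.6 ms


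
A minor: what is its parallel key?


Parallel keys share the same tonic but differ in mode
A minor → parallel is A major
= A major


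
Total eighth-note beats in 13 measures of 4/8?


Step by step:
Time signature 4/8: the bottom number 8 means the eighth note gets one count
The top number 4 means 4 eighth-note beats per measure
Total = 4 × 13 measures
= 52 eighth-note beats


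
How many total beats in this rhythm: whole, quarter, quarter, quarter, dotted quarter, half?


Beat values:
  whole = 4 beats
  quarter = 1 beat
  quarter = 1 beat
  quarter = 1 beat
  dotted quarter = 1.5 beats
  half = 2 beats
Sum = 4 + 1 + 1 + 1 + 1.5 + 2
= 10.5 beats


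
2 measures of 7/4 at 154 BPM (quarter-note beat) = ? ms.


Let's work it out.
Quarter-note beat duration = 60000 / 154 ms
Beats per measure (7/4) = 7
One measure = 7 × 60000 / 154 = 420000 / 154 ms
2 measures = 2 × 420000 / 154 = 840000 / 154
= 5454.5 ms


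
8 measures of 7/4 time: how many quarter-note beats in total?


Let's work it out.
Time signature 7/4: the bottom number 4 means the quarter note gets one count
The top number 7 means 7 quarter-note beats per measure
Total = 7 × 8 measures
= 56 quarter-note beats


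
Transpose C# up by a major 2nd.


Step by step:
major 2nd: 2 letter names, 2 semitones
Letter: C + 1 → D
Pitch: C# + 2 semitones, spelled as a D → D#
= D#


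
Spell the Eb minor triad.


Minor triad = root + minor 3rd (3 semitones) + perfect 5th (7 semitones)
A triad on Eb stacks thirds, so the chord tones use letter names E-G-B
Root: Eb
Minor 3rd above Eb: Gb
Perfect 5th above Eb: Bb
Chord = Eb Gb Bb


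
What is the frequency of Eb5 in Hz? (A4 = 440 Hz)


Solution.
f = 440 × 2^(n/12) where n = semitones from A4
Eb5: 6 semitones from A4
f = 440 × 2^(6/12)
f = 622.25 Hz


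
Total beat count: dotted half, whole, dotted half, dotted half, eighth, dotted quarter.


Beat values:
  dotted half = 3 beats
  whole = 4 beats
  dotted half = 3 beats
  dotted half = 3 beats
  eighth = 0.5 beats
  dotted quarter = 1.5 beats
Sum = 3 + 4 + 3 + 3 + 0.5 + 1.5
= 15 beats


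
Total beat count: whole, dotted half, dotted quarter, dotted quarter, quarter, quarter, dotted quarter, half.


Reasoning:
Beat values:
  whole = 4 beats
  dotted half = 3 beats
  dotted quarter = 1.5 beats
  dotted quarter = 1.5 beats
  quarter = 1 beat
  quarter = 1 beat
  dotted quarter = 1.5 beats
  half = 2 beats
Sum = 4 + 3 + 1.5 + 1.5 + 1 + 1 + 1.5 + 2
= 15.5 beats


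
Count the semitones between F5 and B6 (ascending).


Reasoning:
Absolute semitone position = octave×12 + chromatic position
F5: 5×12 + 5 = 65
B6: 6×12 + 11 = 83
Difference = 83 - 65 = 18
= 18 semitones


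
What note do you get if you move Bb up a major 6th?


Working:
major 6th: 6 letter names, 9 semitones
Letter: B + 5 → G
Pitch: Bb + 9 semitones, spelled as a G → G
= G


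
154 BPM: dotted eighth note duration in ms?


Reasoning:
One quarter-note beat = 60000 / BPM = 60000 / 154 ms
Dotted eighth note = 3/4 × quarter note
Duration = 3/4 × 60000 / 154 = 45000 / 154
= 292.2 ms


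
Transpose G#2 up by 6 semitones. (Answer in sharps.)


G#2: chromatic position 8 in octave 2 → absolute = 2×12 + 8 = 32
Transpose up 6: 32 + 6 = 38
38 = 3×12 + 2 → D in octave 3
Result = D3


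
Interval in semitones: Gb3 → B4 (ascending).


Absolute semitone position = octave×12 + chromatic position
Gb3: 3×12 + 6 = 42
B4: 4×12 + 11 = 59
Difference = 59 - 42 = 17
= 17 semitones


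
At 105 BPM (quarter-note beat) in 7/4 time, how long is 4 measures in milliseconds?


Quarter-note beat duration = 60000 / 105 ms
Beats per measure (7/4) = 7
One measure = 7 × 60000 / 105 = 420000 / 105 ms
4 measures = 4 × 420000 / 105 = 1680000 / 105
= 16000.0 ms


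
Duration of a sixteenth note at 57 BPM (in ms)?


Let's work it out.
One quarter-note beat = 60000 / BPM = 60000 / 57 ms
Sixteenth note = 1/4 × quarter note
Duration = 1/4 × 60000 / 57 = 15000 / 57
= 263.2 ms


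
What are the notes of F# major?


Working:
Major scale pattern: W-W-H-W-W-W-H (2-2-1-2-2-2-1 semitones)
Starting from F#:
  F# + 2 semitones → G#
  G# + 2 semitones → A#
  A# + 1 semitone → B
  B + 2 semitones → C#
  C# + 2 semitones → D#
  D# + 2 semitones → E#
  E# + 1 semitone → F#
Scale = F# G# A# B C# D# E#


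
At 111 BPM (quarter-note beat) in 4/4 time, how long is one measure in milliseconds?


Let's work it out.
Quarter-note beat duration = 60000 / 111 ms
Beats per measure (4/4) = 4
One measure = 4 × 60000 / 111 = 240000 / 111 ms
= 2162.2 ms


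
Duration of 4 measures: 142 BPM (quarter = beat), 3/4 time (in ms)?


Working:
Quarter-note beat duration = 60000 / 142 ms
Beats per measure (3/4) = 3
One measure = 3 × 60000 / 142 = 180000 / 142 ms
4 measures = 4 × 180000 / 142 = 720000 / 142
= 5070.4 ms


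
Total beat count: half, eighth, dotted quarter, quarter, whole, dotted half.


Beat values:
  half = 2 beats
  eighth = 0.5 beats
  dotted quarter = 1.5 beats
  quarter = 1 beat
  whole = 4 beats
  dotted half = 3 beats
Sum = 2 + 0.5 + 1.5 + 1 + 4 + 3
= 12 beats


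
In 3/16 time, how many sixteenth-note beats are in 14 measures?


Working:
Time signature 3/16: the bottom number 16 means the sixteenth note gets one count
The top number 3 means 3 sixteenth-note beats per measure
Total = 3 × 14 measures
= 42 sixteenth-note beats


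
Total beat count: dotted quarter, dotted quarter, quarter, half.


Solution.
Beat values:
  dotted quarter = 1.5 beats
  dotted quarter = 1.5 beats
  quarter = 1 beat
  half = 2 beats
Sum = 1.5 + 1.5 + 1 + 2
= 6 beats


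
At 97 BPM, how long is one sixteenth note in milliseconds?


Working:
One quarter-note beat = 60000 / BPM = 60000 / 97 ms
Sixteenth note = 1/4 × quarter note
Duration = 1/4 × 60000 / 97 = 15000 / 97
= 154.6 ms


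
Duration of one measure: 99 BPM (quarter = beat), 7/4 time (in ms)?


Step by step:
Quarter-note beat duration = 60000 / 99 ms
Beats per measure (7/4) = 7
One measure = 7 × 60000 / 99 = 420000 / 99 ms
= 4242.4 ms


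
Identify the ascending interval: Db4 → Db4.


Reasoning:
Letter names: D → D spans 1 letter name → a unison
Semitones: Db4 → Db4 = 0 half-steps
A unison of 0 semitones is a perfect unison
= perfect unison


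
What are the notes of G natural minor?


Let's work it out.
Natural minor scale pattern: W-H-W-W-H-W-W (2-1-2-2-1-2-2 semitones)
Starting from G:
  G + 2 semitones → A
  A + 1 semitone → Bb
  Bb + 2 semitones → C
  C + 2 semitones → D
  D + 1 semitone → Eb
  Eb + 2 semitones → F
  F + 2 semitones → G
Scale = G A Bb C D Eb F


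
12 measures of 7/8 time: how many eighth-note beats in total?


Reasoning:
Time signature 7/8: the bottom number 8 means the eighth note gets one count
The top number 7 means 7 eighth-note beats per measure
Total = 7 × 12 measures
= 84 eighth-note beats


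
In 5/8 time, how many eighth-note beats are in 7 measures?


Reasoning:
Time signature 5/8: the bottom number 8 means the eighth note gets one count
The top number 5 means 5 eighth-note beats per measure
Total = 5 × 7 measures
= 35 eighth-note beats


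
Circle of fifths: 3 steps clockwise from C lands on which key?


Each clockwise step on the circle of fifths moves up a perfect 5th
From C: C → G → D → A
= A


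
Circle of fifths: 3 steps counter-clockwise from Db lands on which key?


Reasoning:
Each counter-clockwise step moves down a perfect 5th (= up a perfect 4th)
From Db: Db → F#/Gb → B → E
= E


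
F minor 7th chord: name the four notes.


Reasoning:
Minor 7th chord = root + minor 3rd + perfect 5th + minor 7th
Seventh chords stack in thirds, so the letter names are F-A-C-E
Root: F
Minor 3rd above F: Ab
Perfect 5th above F: C
Minor 7th above F: Eb
Chord = F Ab C Eb


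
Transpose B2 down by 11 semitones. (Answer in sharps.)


Solution.
B2: chromatic position 11 in octave 2 → absolute = 2×12 + 11 = 35
Transpose down 11: 35 - 11 = 24
24 = 2×12 + 0 → C in octave 2
Result = C2


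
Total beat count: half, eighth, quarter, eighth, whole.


Working:
Beat values:
  half = 2 beats
  eighth = 0.5 beats
  quarter = 1 beat
  eighth = 0.5 beats
  whole = 4 beats
Sum = 2 + 0.5 + 1 + 0.5 + 4
= 8 beats


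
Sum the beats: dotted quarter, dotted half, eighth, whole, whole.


Let's work it out.
Beat values:
  dotted quarter = 1.5 beats
  dotted half = 3 beats
  eighth = 0.5 beats
  whole = 4 beats
  whole = 4 beats
Sum = 1.5 + 3 + 0.5 + 4 + 4
= 13 beats


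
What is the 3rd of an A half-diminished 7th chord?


Half-diminished 7th chord = root + minor 3rd + diminished 5th + minor 7th
Seventh chords stack in thirds, so the letter names are A-C-E-G
Root: A
Minor 3rd above A: C
Diminished 5th above A: Eb
Minor 7th above A: G
The 3rd = C


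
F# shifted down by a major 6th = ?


Solution.
major 6th: 6 letter names, 9 semitones
Letter: F - 5 → A
Pitch: F# - 9 semitones, spelled as an A → A
= A


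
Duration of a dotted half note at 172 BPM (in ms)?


One quarter-note beat = 60000 / BPM = 60000 / 172 ms
Dotted half note = 3 × quarter note
Duration = 3 × 60000 / 172 = 180000 / 172
= 1046.5 ms


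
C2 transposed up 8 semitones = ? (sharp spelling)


Let's work it out.
C2: chromatic position 0 in octave 2 → absolute = 2×12 + 0 = 24
Transpose up 8: 24 + 8 = 32
32 = 2×12 + 8 → G# in octave 2
Result = G#2


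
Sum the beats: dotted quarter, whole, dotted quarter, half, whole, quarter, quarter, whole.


Beat values:
  dotted quarter = 1.5 beats
  whole = 4 beats
  dotted quarter = 1.5 beats
  half = 2 beats
  whole = 4 beats
  quarter = 1 beat
  quarter = 1 beat
  whole = 4 beats
Sum = 1.5 + 4 + 1.5 + 2 + 4 + 1 + 1 + 4
= 19 beats


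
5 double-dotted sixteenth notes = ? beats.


Step by step:
Base sixteenth note = 1/4 beats
Dot 1 adds half the previous value: +1/8
Dot 2 adds half the previous value: +1/16
One double-dotted sixteenth = 1/4 + 1/8 + 1/16 = 7/16
5 of them = 5 × 7/16 = 35/16
= 35/16 beats


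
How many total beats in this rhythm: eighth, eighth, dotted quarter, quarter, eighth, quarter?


Beat values:
  eighth = 0.5 beats
  eighth = 0.5 beats
  dotted quarter = 1.5 beats
  quarter = 1 beat
  eighth = 0.5 beats
  quarter = 1 beat
Sum = 0.5 + 0.5 + 1.5 + 1 + 0.5 + 1
= 5 beats


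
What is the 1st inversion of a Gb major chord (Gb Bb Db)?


Working:
Root position: Gb Bb Db
1st inversion: move root up an octave
Bass note: Bb
Notes (bottom to top) = Bb Db Gb


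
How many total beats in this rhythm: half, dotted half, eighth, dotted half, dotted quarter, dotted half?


Let's work it out.
Beat values:
  half = 2 beats
  dotted half = 3 beats
  eighth = 0.5 beats
  dotted half = 3 beats
  dotted quarter = 1.5 beats
  dotted half = 3 beats
Sum = 2 + 3 + 0.5 + 3 + 1.5 + 3
= 13 beats


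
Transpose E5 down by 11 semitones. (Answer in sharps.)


Solution.
E5: chromatic position 4 in octave 5 → absolute = 5×12 + 4 = 64
Transpose down 11: 64 - 11 = 53
53 = 4×12 + 5 → F in octave 4
Result = F4


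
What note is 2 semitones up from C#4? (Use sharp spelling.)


Step by step:
C#4: chromatic position 1 in octave 4 → absolute = 4×12 + 1 = 49
Transpose up 2: 49 + 2 = 51
51 = 4×12 + 3 → D# in octave 4
Result = D#4


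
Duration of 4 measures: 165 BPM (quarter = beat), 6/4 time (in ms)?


Working:
Quarter-note beat duration = 60000 / 165 ms
Beats per measure (6/4) = 6
One measure = 6 × 60000 / 165 = 360000 / 165 ms
4 measures = 4 × 360000 / 165 = 1440000 / 165
= 8727.3 ms


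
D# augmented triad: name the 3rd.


Reasoning:
Augmented triad = root + major 3rd (4 semitones) + augmented 5th (8 semitones)
A triad on D# stacks thirds, so the chord tones use letter names D-F-A
Root: D#
Major 3rd above D#: F##
Augmented 5th above D#: A##
The 3rd = F##


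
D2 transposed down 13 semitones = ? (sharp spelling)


Step by step:
D2: chromatic position 2 in octave 2 → absolute = 2×12 + 2 = 26
Transpose down 13: 26 - 13 = 13
13 = 1×12 + 1 → C# in octave 1
Result = C#1


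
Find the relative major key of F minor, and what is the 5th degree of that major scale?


Let's work it out.
The relative major shares the key signature and is a minor 3rd above the minor tonic
A minor 3rd above F is Ab
→ relative major of F minor is Ab major
Ab major scale: Ab Bb C Db Eb F G
= Ab major; 5th degree = Eb


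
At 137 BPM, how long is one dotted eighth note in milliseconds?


Step by step:
One quarter-note beat = 60000 / BPM = 60000 / 137 ms
Dotted eighth note = 3/4 × quarter note
Duration = 3/4 × 60000 / 137 = 45000 / 137
= 328.5 ms


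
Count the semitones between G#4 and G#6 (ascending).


Let's work it out.
Absolute semitone position = octave×12 + chromatic position
G#4: 4×12 + 8 = 56
G#6: 6×12 + 8 = 80
Difference = 80 - 56 = 24
= 24 semitones


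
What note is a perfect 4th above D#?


A 4th spans 4 letter names, so from D we land on G
A perfect 4th = 5 semitones above D#
Spell G at that pitch: G#
= G#


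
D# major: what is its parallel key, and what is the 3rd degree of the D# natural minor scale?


Let's work it out.
Parallel keys share the same tonic but differ in mode
D# major → parallel is D# minor
D# natural minor scale: D# E# F# G# A# B C#
= D# minor; 3rd degree = F#


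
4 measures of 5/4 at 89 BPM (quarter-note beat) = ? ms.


Working:
Quarter-note beat duration = 60000 / 89 ms
Beats per measure (5/4) = 5
One measure = 5 × 60000 / 89 = 300000 / 89 ms
4 measures = 4 × 300000 / 89 = 1200000 / 89
= 13483.1 ms


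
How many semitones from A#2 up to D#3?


Absolute semitone position = octave×12 + chromatic position
A#2: 2×12 + 10 = 34
D#3: 3×12 + 3 = 39
Difference = 39 - 34 = 5
= 5 semitones


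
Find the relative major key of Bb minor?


Reasoning:
The relative major shares the key signature and is a minor 3rd above the minor tonic
A minor 3rd above Bb is Db
→ relative major of Bb minor is Db major
= Db major


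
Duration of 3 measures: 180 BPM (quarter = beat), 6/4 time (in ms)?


Reasoning:
Quarter-note beat duration = 60000 / 180 ms
Beats per measure (6/4) = 6
One measure = 6 × 60000 / 180 = 360000 / 180 ms
3 measures = 3 × 360000 / 180 = 1080000 / 180
= 6000.0 ms


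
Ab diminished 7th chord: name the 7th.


Reasoning:
Diminished 7th chord = root + minor 3rd + diminished 5th + diminished 7th
Seventh chords stack in thirds, so the letter names are A-C-E-G
Root: Ab
Minor 3rd above Ab: Cb
Diminished 5th above Ab: Ebb
Diminished 7th above Ab: Gbb
The 7th = Gbb


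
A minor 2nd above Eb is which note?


Reasoning:
A 2nd spans 2 letter names, so from E we land on F
A minor 2nd = 1 semitone above Eb
Spell F at that pitch: Fb
= Fb


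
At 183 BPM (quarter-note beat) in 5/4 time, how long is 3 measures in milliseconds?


Reasoning:
Quarter-note beat duration = 60000 / 183 ms
Beats per measure (5/4) = 5
One measure = 5 × 60000 / 183 = 300000 / 183 ms
3 measures = 3 × 300000 / 183 = 900000 / 183
= 4918.0 ms


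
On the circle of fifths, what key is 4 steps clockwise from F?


Each clockwise step on the circle of fifths moves up a perfect 5th
From F: F → C → G → D → A
= A


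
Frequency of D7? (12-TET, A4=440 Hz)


Step by step:
f = 440 × 2^(n/12) where n = semitones from A4
D7: 29 semitones from A4
f = 440 × 2^(29/12)
f = 2349.32 Hz


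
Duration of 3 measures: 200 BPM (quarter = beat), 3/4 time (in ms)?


Quarter-note beat duration = 60000 / 200 ms
Beats per measure (3/4) = 3
One measure = 3 × 60000 / 200 = 180000 / 200 ms
3 measures = 3 × 180000 / 200 = 540000 / 200
= 2700.0 ms


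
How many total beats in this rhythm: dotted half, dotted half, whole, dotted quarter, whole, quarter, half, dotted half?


Step by step:
Beat values:
  dotted half = 3 beats
  dotted half = 3 beats
  whole = 4 beats
  dotted quarter = 1.5 beats
  whole = 4 beats
  quarter = 1 beat
  half = 2 beats
  dotted half = 3 beats
Sum = 3 + 3 + 4 + 1.5 + 4 + 1 + 2 + 3
= 21.5 beats


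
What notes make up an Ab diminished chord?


Working:
Diminished triad = root + minor 3rd (3 semitones) + diminished 5th (6 semitones)
A triad on Ab stacks thirds, so the chord tones use letter names A-C-E
Root: Ab
Minor 3rd above Ab: Cb
Diminished 5th above Ab: Ebb
Chord = Ab Cb Ebb


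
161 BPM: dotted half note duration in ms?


One quarter-note beat = 60000 / BPM = 60000 / 161 ms
Dotted half note = 3 × quarter note
Duration = 3 × 60000 / 161 = 180000 / 161
= 1118.0 ms


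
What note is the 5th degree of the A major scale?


Solution.
Major scale pattern: W-W-H-W-W-W-H (2-2-1-2-2-2-1 semitones)
Starting from A:
  A + 2 semitones → B
  B + 2 semitones → C#
  C# + 1 semitone → D
  D + 2 semitones → E
  E + 2 semitones → F#
  F# + 2 semitones → G#
  G# + 1 semitone → A
Scale: A B C# D E F# G#
Degree 5 = E


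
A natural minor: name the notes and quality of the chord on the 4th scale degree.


A natural minor scale: A B C D E F G
Diatonic triad on degree 4 stacks scale notes 4, 6, 1: D F A
D→F = 3 semitones; D→A = 7 semitones → minor triad
= D F A (minor)


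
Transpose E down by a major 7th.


Step by step:
major 7th: 7 letter names, 11 semitones
Letter: E - 6 → F
Pitch: E - 11 semitones, spelled as an F → F
= F


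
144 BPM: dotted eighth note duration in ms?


Let's work it out.
One quarter-note beat = 60000 / BPM = 60000 / 144 ms
Dotted eighth note = 3/4 × quarter note
Duration = 3/4 × 60000 / 144 = 45000 / 144
= 312.5 ms


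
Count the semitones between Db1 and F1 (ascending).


Let's work it out.
Absolute semitone position = octave×12 + chromatic position
Db1: 1×12 + 1 = 13
F1: 1×12 + 5 = 17
Difference = 17 - 13 = 4
= 4 semitones


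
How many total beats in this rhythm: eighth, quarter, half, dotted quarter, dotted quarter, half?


Reasoning:
Beat values:
  eighth = 0.5 beats
  quarter = 1 beat
  half = 2 beats
  dotted quarter = 1.5 beats
  dotted quarter = 1.5 beats
  half = 2 beats
Sum = 0.5 + 1 + 2 + 1.5 + 1.5 + 2
= 8.5 beats


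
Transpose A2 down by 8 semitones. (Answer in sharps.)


Reasoning:
A2: chromatic position 9 in octave 2 → absolute = 2×12 + 9 = 33
Transpose down 8: 33 - 8 = 25
25 = 2×12 + 1 → C# in octave 2
Result = C#2


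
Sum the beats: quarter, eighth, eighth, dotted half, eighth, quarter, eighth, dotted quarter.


Beat values:
  quarter = 1 beat
  eighth = 0.5 beats
  eighth = 0.5 beats
  dotted half = 3 beats
  eighth = 0.5 beats
  quarter = 1 beat
  eighth = 0.5 beats
  dotted quarter = 1.5 beats
Sum = 1 + 0.5 + 0.5 + 3 + 0.5 + 1 + 0.5 + 1.5
= 8.5 beats


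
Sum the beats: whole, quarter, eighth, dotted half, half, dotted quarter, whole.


Reasoning:
Beat values:
  whole = 4 beats
  quarter = 1 beat
  eighth = 0.5 beats
  dotted half = 3 beats
  half = 2 beats
  dotted quarter = 1.5 beats
  whole = 4 beats
Sum = 4 + 1 + 0.5 + 3 + 2 + 1.5 + 4
= 16 beats


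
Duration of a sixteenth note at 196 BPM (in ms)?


Let's work it out.
One quarter-note beat = 60000 / BPM = 60000 / 196 ms
Sixteenth note = 1/4 × quarter note
Duration = 1/4 × 60000 / 196 = 15000 / 196
= 76.5 ms


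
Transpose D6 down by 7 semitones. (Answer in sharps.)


Step by step:
D6: chromatic position 2 in octave 6 → absolute = 6×12 + 2 = 74
Transpose down 7: 74 - 7 = 67
67 = 5×12 + 7 → G in octave 5
Result = G5


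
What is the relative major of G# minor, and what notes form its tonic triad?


Solution.
The relative major shares the key signature and is a minor 3rd above the minor tonic
A minor 3rd above G# is B
→ relative major of G# minor is B major
Tonic triad of B major = root + major 3rd + perfect 5th = B D# F#
= B major; triad = B D# F#


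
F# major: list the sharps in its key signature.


Working:
Sharp major keys follow the circle of fifths: C(0), G(1), D(2), A(3), E(4), B(5), F#(6), C#(7)
F# major has 6 sharps
Order of sharps: F# C# G# D# A# E# B# → first 6: F#, C#, G#, D#, A#, E#
= F#, C#, G#, D#, A#, E#


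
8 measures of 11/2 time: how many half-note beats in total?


Reasoning:
Time signature 11/2: the bottom number 2 means the half note gets one count
The top number 11 means 11 half-note beats per measure
Total = 11 × 8 measures
= 88 half-note beats


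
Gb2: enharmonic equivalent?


Enharmonic notes sound the same pitch but are spelled with different letter names
Gb and F# name the same pitch class
= F#2


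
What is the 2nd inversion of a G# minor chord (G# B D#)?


Solution.
Root position: G# B D#
2nd inversion: move root and 3rd up an octave
Bass note: D#
Notes (bottom to top) = D# G# B


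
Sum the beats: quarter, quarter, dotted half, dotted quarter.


Step by step:
Beat values:
  quarter = 1 beat
  quarter = 1 beat
  dotted half = 3 beats
  dotted quarter = 1.5 beats
Sum = 1 + 1 + 3 + 1.5
= 6.5 beats


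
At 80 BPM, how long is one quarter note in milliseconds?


Working:
One quarter-note beat = 60000 / BPM = 60000 / 80 ms
Duration = 60000 / 80
= 750.0 ms


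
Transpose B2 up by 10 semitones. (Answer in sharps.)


B2: chromatic position 11 in octave 2 → absolute = 2×12 + 11 = 35
Transpose up 10: 35 + 10 = 45
45 = 3×12 + 9 → A in octave 3
Result = A3


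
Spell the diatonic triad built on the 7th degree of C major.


C major scale: C D E F G A B
Diatonic triad on degree 7 stacks scale notes 7, 2, 4: B D F
B→D = 3 semitones; B→F = 6 semitones → diminished triad
= B D F (diminished)


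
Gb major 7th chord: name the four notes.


Step by step:
Major 7th chord = root + major 3rd + perfect 5th + major 7th
Seventh chords stack in thirds, so the letter names are G-B-D-F
Root: Gb
Major 3rd above Gb: Bb
Perfect 5th above Gb: Db
Major 7th above Gb: F
Chord = Gb Bb Db F


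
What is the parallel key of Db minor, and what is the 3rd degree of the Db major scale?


Let's work it out.
Parallel keys share the same tonic but differ in mode
Db minor → parallel is Db major
Db major scale: Db Eb F Gb Ab Bb C
= Db major; 3rd degree = F


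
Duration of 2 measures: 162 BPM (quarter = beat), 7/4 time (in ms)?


Quarter-note beat duration = 60000 / 162 ms
Beats per measure (7/4) = 7
One measure = 7 × 60000 / 162 = 420000 / 162 ms
2 measures = 2 × 420000 / 162 = 840000 / 162
= 5185.2 ms


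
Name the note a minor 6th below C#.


A 6th spans 6 letter names, so from C we land on E
A minor 6th = 8 semitones below C#
Spell E at that pitch: E#
= E#


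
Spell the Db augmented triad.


Let's work it out.
Augmented triad = root + major 3rd (4 semitones) + augmented 5th (8 semitones)
A triad on Db stacks thirds, so the chord tones use letter names D-F-A
Root: Db
Major 3rd above Db: F
Augmented 5th above Db: A
Chord = Db F A


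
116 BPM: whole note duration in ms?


Working:
One quarter-note beat = 60000 / BPM = 60000 / 116 ms
Whole note = 4 × quarter note
Duration = 4 × 60000 / 116 = 240000 / 116
= 2069.0 ms


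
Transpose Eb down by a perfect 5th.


perfect 5th: 5 letter names, 7 semitones
Letter: E - 4 → A
Pitch: Eb - 7 semitones, spelled as an A → Ab
= Ab


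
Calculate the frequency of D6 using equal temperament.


Reasoning:
f = 440 × 2^(n/12) where n = semitones from A4
D6: 17 semitones from A4
f = 440 × 2^(17/12)
f = 1174.66 Hz


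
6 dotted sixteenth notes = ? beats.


Reasoning:
Base sixteenth note = 1/4 beats
Dot 1 adds half the previous value: +1/8
One dotted sixteenth = 1/4 + 1/8 = 3/8
6 of them = 6 × 3/8 = 9/4
= 9/4 beats


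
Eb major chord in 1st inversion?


Reasoning:
Root position: Eb G Bb
1st inversion: move root up an octave
Bass note: G
Notes (bottom to top) = G Bb Eb


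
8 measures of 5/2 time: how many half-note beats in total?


Time signature 5/2: the bottom number 2 means the half note gets one count
The top number 5 means 5 half-note beats per measure
Total = 5 × 8 measures
= 40 half-note beats


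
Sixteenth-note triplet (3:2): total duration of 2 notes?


Step by step:
Triplet: 3 notes occupy the space of 2 sixteenth notes
Space = 2 × 1/4 = 1/2 beats
Each triplet note = 1/2 / 3 = 1/6 beats
2 notes = 2 × 1/6 = 1/3
= 1/3 beats


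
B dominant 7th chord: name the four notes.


Step by step:
Dominant 7th chord = root + major 3rd + perfect 5th + minor 7th
Seventh chords stack in thirds, so the letter names are B-D-F-A
Root: B
Major 3rd above B: D#
Perfect 5th above B: F#
Minor 7th above B: A
Chord = B D# F# A


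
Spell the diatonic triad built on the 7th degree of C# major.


Let's work it out.
C# major scale: C# D# E# F# G# A# B#
Diatonic triad on degree 7 stacks scale notes 7, 2, 4: B# D# F#
B#→D# = 3 semitones; B#→F# = 6 semitones → diminished triad
= B# D# F# (diminished)


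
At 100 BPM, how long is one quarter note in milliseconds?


Let's work it out.
One quarter-note beat = 60000 / BPM = 60000 / 100 ms
Duration = 60000 / 100
= 600.0 ms


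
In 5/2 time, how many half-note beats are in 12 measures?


Working:
Time signature 5/2: the bottom number 2 means the half note gets one count
The top number 5 means 5 half-note beats per measure
Total = 5 × 12 measures
= 60 half-note beats


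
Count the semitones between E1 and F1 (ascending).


Absolute semitone position = octave×12 + chromatic position
E1: 1×12 + 4 = 16
F1: 1×12 + 5 = 17
Difference = 17 - 16 = 1
= 1 semitone


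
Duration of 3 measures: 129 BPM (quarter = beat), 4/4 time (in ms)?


Step by step:
Quarter-note beat duration = 60000 / 129 ms
Beats per measure (4/4) = 4
One measure = 4 × 60000 / 129 = 240000 / 129 ms
3 measures = 3 × 240000 / 129 = 720000 / 129
= 5581.4 ms


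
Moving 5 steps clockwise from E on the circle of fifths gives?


Each clockwise step on the circle of fifths moves up a perfect 5th
From E: E → B → F#/Gb → Db → Ab → Eb
= Eb


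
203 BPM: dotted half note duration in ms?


Solution.
One quarter-note beat = 60000 / BPM = 60000 / 203 ms
Dotted half note = 3 × quarter note
Duration = 3 × 60000 / 203 = 180000 / 203
= 886.7 ms


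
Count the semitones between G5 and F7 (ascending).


Absolute semitone position = octave×12 + chromatic position
G5: 5×12 + 7 = 67
F7: 7×12 + 5 = 89
Difference = 89 - 67 = 22
= 22 semitones


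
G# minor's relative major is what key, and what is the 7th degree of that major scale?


Solution.
The relative major shares the key signature and is a minor 3rd above the minor tonic
A minor 3rd above G# is B
→ relative major of G# minor is B major
B major scale: B C# D# E F# G# A#
= B major; 7th degree = A#


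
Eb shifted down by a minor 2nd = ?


Reasoning:
minor 2nd: 2 letter names, 1 semitones
Letter: E - 1 → D
Pitch: Eb - 1 semitones, spelled as a D → D
= D


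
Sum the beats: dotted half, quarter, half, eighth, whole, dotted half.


Solution.
Beat values:
  dotted half = 3 beats
  quarter = 1 beat
  half = 2 beats
  eighth = 0.5 beats
  whole = 4 beats
  dotted half = 3 beats
Sum = 3 + 1 + 2 + 0.5 + 4 + 3
= 13.5 beats


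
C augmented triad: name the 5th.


Step by step:
Augmented triad = root + major 3rd (4 semitones) + augmented 5th (8 semitones)
A triad on C stacks thirds, so the chord tones use letter names C-E-G
Root: C
Major 3rd above C: E
Augmented 5th above C: G#
The 5th = G#


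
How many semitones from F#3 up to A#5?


Absolute semitone position = octave×12 + chromatic position
F#3: 3×12 + 6 = 42
A#5: 5×12 + 10 = 70
Difference = 70 - 42 = 28
= 28 semitones


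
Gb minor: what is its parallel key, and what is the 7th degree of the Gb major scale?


Reasoning:
Parallel keys share the same tonic but differ in mode
Gb minor → parallel is Gb major
Gb major scale: Gb Ab Bb Cb Db Eb F
= Gb major; 7th degree = F


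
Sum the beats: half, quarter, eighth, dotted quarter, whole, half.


Solution.
Beat values:
  half = 2 beats
  quarter = 1 beat
  eighth = 0.5 beats
  dotted quarter = 1.5 beats
  whole = 4 beats
  half = 2 beats
Sum = 2 + 1 + 0.5 + 1.5 + 4 + 2
= 11 beats


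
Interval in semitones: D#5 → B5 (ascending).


Solution.
Absolute semitone position = octave×12 + chromatic position
D#5: 5×12 + 3 = 63
B5: 5×12 + 11 = 71
Difference = 71 - 63 = 8
= 8 semitones


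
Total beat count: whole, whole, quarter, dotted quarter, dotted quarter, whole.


Let's work it out.
Beat values:
  whole = 4 beats
  whole = 4 beats
  quarter = 1 beat
  dotted quarter = 1.5 beats
  dotted quarter = 1.5 beats
  whole = 4 beats
Sum = 4 + 4 + 1 + 1.5 + 1.5 + 4
= 16 beats


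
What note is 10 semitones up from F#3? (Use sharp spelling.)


Solution.
F#3: chromatic position 6 in octave 3 → absolute = 3×12 + 6 = 42
Transpose up 10: 42 + 10 = 52
52 = 4×12 + 4 → E in octave 4
Result = E4


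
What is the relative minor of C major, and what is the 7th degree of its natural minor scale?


Solution.
The relative minor shares the major's key signature and starts on its 6th degree
6th degree = a major 6th above the tonic; a major 6th above C is A
→ relative minor of C major is A minor
A natural minor scale: A B C D E F G
= A minor; 7th degree = G


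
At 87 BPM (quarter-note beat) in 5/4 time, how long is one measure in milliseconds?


Reasoning:
Quarter-note beat duration = 60000 / 87 ms
Beats per measure (5/4) = 5
One measure = 5 × 60000 / 87 = 300000 / 87 ms
= 3448.3 ms


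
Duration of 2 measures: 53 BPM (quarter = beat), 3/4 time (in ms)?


Solution.
Quarter-note beat duration = 60000 / 53 ms
Beats per measure (3/4) = 3
One measure = 3 × 60000 / 53 = 180000 / 53 ms
2 measures = 2 × 180000 / 53 = 360000 / 53
= 6792.5 ms


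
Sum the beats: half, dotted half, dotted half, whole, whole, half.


Beat values:
  half = 2 beats
  dotted half = 3 beats
  dotted half = 3 beats
  whole = 4 beats
  whole = 4 beats
  half = 2 beats
Sum = 2 + 3 + 3 + 4 + 4 + 2
= 18 beats


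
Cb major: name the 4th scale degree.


Major scale pattern: W-W-H-W-W-W-H (2-2-1-2-2-2-1 semitones)
Starting from Cb:
  Cb + 2 semitones → Db
  Db + 2 semitones → Eb
  Eb + 1 semitone → Fb
  Fb + 2 semitones → Gb
  Gb + 2 semitones → Ab
  Ab + 2 semitones → Bb
  Bb + 1 semitone → Cb
Scale: Cb Db Eb Fb Gb Ab Bb
Degree 4 = Fb


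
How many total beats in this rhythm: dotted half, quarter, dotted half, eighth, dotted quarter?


Reasoning:
Beat values:
  dotted half = 3 beats
  quarter = 1 beat
  dotted half = 3 beats
  eighth = 0.5 beats
  dotted quarter = 1.5 beats
Sum = 3 + 1 + 3 + 0.5 + 1.5
= 9 beats


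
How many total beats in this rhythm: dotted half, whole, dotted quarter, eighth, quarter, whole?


Let's work it out.
Beat values:
  dotted half = 3 beats
  whole = 4 beats
  dotted quarter = 1.5 beats
  eighth = 0.5 beats
  quarter = 1 beat
  whole = 4 beats
Sum = 3 + 4 + 1.5 + 0.5 + 1 + 4
= 14 beats


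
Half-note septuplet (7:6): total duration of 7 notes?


Solution.
Septuplet: 7 notes occupy the space of 6 half notes
Space = 6 × 2 = 12 beats
Each septuplet note = 12 / 7 = 12/7 beats
7 notes = 7 × 12/7 = 12
= 12 beats


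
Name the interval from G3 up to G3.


Let's work it out.
Letter names: G → G spans 1 letter name → a unison
Semitones: G3 → G3 = 0 half-steps
A unison of 0 semitones is a perfect unison
= perfect unison


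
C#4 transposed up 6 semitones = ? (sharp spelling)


C#4: chromatic position 1 in octave 4 → absolute = 4×12 + 1 = 49
Transpose up 6: 49 + 6 = 55
55 = 4×12 + 7 → G in octave 4
Result = G4


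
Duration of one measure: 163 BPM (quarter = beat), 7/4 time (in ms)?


Solution.
Quarter-note beat duration = 60000 / 163 ms
Beats per measure (7/4) = 7
One measure = 7 × 60000 / 163 = 420000 / 163 ms
= 2576.7 ms


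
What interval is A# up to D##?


Working:
Letter names: A → D spans 4 letter names → a 4th
Semitones: A# → D## = 6 half-steps
A 4th of 6 semitones is an augmented 4th
= augmented 4th


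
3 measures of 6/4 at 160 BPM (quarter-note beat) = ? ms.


Working:
Quarter-note beat duration = 60000 / 160 ms
Beats per measure (6/4) = 6
One measure = 6 × 60000 / 160 = 360000 / 160 ms
3 measures = 3 × 360000 / 160 = 1080000 / 160
= 6750.0 ms


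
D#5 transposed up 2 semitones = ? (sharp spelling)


Solution.
D#5: chromatic position 3 in octave 5 → absolute = 5×12 + 3 = 63
Transpose up 2: 63 + 2 = 65
65 = 5×12 + 5 → F in octave 5
Result = F5


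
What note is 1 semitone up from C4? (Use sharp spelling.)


Step by step:
C4: chromatic position 0 in octave 4 → absolute = 4×12 + 0 = 48
Transpose up 1: 48 + 1 = 49
49 = 4×12 + 1 → C# in octave 4
Result = C#4


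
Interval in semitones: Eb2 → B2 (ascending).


Reasoning:
Absolute semitone position = octave×12 + chromatic position
Eb2: 2×12 + 3 = 27
B2: 2×12 + 11 = 35
Difference = 35 - 27 = 8
= 8 semitones


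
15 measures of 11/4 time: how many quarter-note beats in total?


Working:
Time signature 11/4: the bottom number 4 means the quarter note gets one count
The top number 11 means 11 quarter-note beats per measure
Total = 11 × 15 measures
= 165 quarter-note beats


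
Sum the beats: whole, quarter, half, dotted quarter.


Solution.
Beat values:
  whole = 4 beats
  quarter = 1 beat
  half = 2 beats
  dotted quarter = 1.5 beats
Sum = 4 + 1 + 2 + 1.5
= 8.5 beats


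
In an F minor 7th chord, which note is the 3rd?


Solution.
Minor 7th chord = root + minor 3rd + perfect 5th + minor 7th
Seventh chords stack in thirds, so the letter names are F-A-C-E
Root: F
Minor 3rd above F: Ab
Perfect 5th above F: C
Minor 7th above F: Eb
The 3rd = Ab


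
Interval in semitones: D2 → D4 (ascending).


Solution.
Absolute semitone position = octave×12 + chromatic position
D2: 2×12 + 2 = 26
D4: 4×12 + 2 = 50
Difference = 50 - 26 = 24
= 24 semitones


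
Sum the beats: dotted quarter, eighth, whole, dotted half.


Step by step:
Beat values:
  dotted quarter = 1.5 beats
  eighth = 0.5 beats
  whole = 4 beats
  dotted half = 3 beats
Sum = 1.5 + 0.5 + 4 + 3
= 9 beats


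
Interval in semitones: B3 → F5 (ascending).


Absolute semitone position = octave×12 + chromatic position
B3: 3×12 + 11 = 47
F5: 5×12 + 5 = 65
Difference = 65 - 47 = 18
= 18 semitones


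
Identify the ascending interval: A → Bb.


Let's work it out.
Letter names: A → B spans 2 letter names → a 2nd
Semitones: A → Bb = 1 half-step
A 2nd of 1 semitone is a minor 2nd
= minor 2nd


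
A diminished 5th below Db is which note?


A 5th spans 5 letter names, so from D we land on G
A diminished 5th = 6 semitones below Db
Spell G at that pitch: G
= G


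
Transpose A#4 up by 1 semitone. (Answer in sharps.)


Let's work it out.
A#4: chromatic position 10 in octave 4 → absolute = 4×12 + 10 = 58
Transpose up 1: 58 + 1 = 59
59 = 4×12 + 11 → B in octave 4
Result = B4
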